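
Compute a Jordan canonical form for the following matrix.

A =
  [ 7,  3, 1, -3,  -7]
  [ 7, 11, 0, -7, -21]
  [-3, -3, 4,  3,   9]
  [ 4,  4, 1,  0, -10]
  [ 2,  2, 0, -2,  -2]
J_3(4) ⊕ J_1(4) ⊕ J_1(4)

The characteristic polynomial is
  det(x·I − A) = x^5 - 20*x^4 + 160*x^3 - 640*x^2 + 1280*x - 1024 = (x - 4)^5

Eigenvalues and multiplicities (the geometric multiplicity of λ is n − rank(A − λI), which equals the number of Jordan blocks for λ):
  λ = 4: algebraic multiplicity = 5, geometric multiplicity = 3

Determining the block sizes for each eigenvalue:
  λ = 4: with am = 5 and gm = 3, the partition is not yet determined (e.g. several partitions of 5 into 3 parts exist). Let N = A − (4)·I. Computing rank(N^1) = 2, rank(N^2) = 1, rank(N^3) = 0; the number of blocks of size ≥ j is rank(N^{j−1}) − rank(N^j), giving [3, 1, 1]. So we have 1 block(s) of size 3, 2 block(s) of size 1 → block sizes [3, 1, 1]

Assembling the blocks gives a Jordan form
J =
  [4, 1, 0, 0, 0]
  [0, 4, 1, 0, 0]
  [0, 0, 4, 0, 0]
  [0, 0, 0, 4, 0]
  [0, 0, 0, 0, 4]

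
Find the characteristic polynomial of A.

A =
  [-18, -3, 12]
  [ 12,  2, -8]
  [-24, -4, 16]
x^3

Expanding det(x·I − A) (e.g. by cofactor expansion or by noting that A is similar to its Jordan form J, which has the same characteristic polynomial as A) gives
  χ_A(x) = x^3
which factors as x^3. The eigenvalues (with algebraic multiplicities) are λ = 0 with multiplicity 3.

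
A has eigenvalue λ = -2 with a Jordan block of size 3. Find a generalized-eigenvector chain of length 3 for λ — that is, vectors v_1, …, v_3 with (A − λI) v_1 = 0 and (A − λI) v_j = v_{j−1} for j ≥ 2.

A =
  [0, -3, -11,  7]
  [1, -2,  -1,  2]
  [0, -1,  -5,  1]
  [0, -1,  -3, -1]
A Jordan chain for λ = -2 of length 3:
v_1 = (1, 2, -1, -1)ᵀ
v_2 = (2, 1, 0, 0)ᵀ
v_3 = (1, 0, 0, 0)ᵀ

Let N = A − (-2)·I. We want v_3 with N^3 v_3 = 0 but N^2 v_3 ≠ 0; then v_{j-1} := N · v_j for j = 3, …, 2.

Pick v_3 = (1, 0, 0, 0)ᵀ.
Then v_2 = N · v_3 = (2, 1, 0, 0)ᵀ.
Then v_1 = N · v_2 = (1, 2, -1, -1)ᵀ.

Sanity check: (A − (-2)·I) v_1 = (0, 0, 0, 0)ᵀ = 0. ✓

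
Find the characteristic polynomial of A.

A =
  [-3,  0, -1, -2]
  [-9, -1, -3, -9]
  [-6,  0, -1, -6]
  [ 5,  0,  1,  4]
x^4 + x^3 - 3*x^2 - 5*x - 2

Expanding det(x·I − A) (e.g. by cofactor expansion or by noting that A is similar to its Jordan form J, which has the same characteristic polynomial as A) gives
  χ_A(x) = x^4 + x^3 - 3*x^2 - 5*x - 2
which factors as (x - 2)*(x + 1)^3. The eigenvalues (with algebraic multiplicities) are λ = -1 with multiplicity 3, λ = 2 with multiplicity 1.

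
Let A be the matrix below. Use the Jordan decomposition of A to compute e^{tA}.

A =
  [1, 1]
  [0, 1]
e^{tA} =
  [exp(t), t*exp(t)]
  [0, exp(t)]

Strategy: write A = P · J · P⁻¹ where J is a Jordan canonical form, so e^{tA} = P · e^{tJ} · P⁻¹, and e^{tJ} can be computed block-by-block.

A has Jordan form
J =
  [1, 1]
  [0, 1]
(up to reordering of blocks).

Per-block formulas:
  For a 2×2 Jordan block J_2(1): exp(t · J_2(1)) = e^(1t)·(I + t·N), where N is the 2×2 nilpotent shift.

After assembling e^{tJ} and conjugating by P, we get:

e^{tA} =
  [exp(t), t*exp(t)]
  [0, exp(t)]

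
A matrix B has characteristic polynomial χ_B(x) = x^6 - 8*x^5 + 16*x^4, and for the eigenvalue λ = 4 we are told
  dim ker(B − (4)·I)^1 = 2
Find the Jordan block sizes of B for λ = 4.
Block sizes for λ = 4: [1, 1]

From the dimensions of kernels of powers, the number of Jordan blocks of size at least j is d_j − d_{j−1} where d_j = dim ker(N^j) (with d_0 = 0). Computing the differences gives [2].
The number of blocks of size exactly k is (#blocks of size ≥ k) − (#blocks of size ≥ k + 1), so the partition is: 2 block(s) of size 1.
In nonincreasing order the block sizes are [1, 1].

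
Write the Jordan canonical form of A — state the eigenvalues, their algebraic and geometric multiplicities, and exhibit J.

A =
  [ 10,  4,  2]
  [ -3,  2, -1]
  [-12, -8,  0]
J_2(4) ⊕ J_1(4)

The characteristic polynomial is
  det(x·I − A) = x^3 - 12*x^2 + 48*x - 64 = (x - 4)^3

Eigenvalues and multiplicities (the geometric multiplicity of λ is n − rank(A − λI), which equals the number of Jordan blocks for λ):
  λ = 4: algebraic multiplicity = 3, geometric multiplicity = 2

Determining the block sizes for each eigenvalue:
  λ = 4: 2 blocks summing to 3 forces exactly one block of size 2 and the rest size 1 → block sizes [2, 1]

Assembling the blocks gives a Jordan form
J =
  [4, 1, 0]
  [0, 4, 0]
  [0, 0, 4]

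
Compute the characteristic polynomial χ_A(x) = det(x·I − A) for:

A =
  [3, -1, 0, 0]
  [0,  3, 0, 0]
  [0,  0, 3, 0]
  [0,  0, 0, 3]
x^4 - 12*x^3 + 54*x^2 - 108*x + 81

Expanding det(x·I − A) (e.g. by cofactor expansion or by noting that A is similar to its Jordan form J, which has the same characteristic polynomial as A) gives
  χ_A(x) = x^4 - 12*x^3 + 54*x^2 - 108*x + 81
which factors as (x - 3)^4. The eigenvalues (with algebraic multiplicities) are λ = 3 with multiplicity 4.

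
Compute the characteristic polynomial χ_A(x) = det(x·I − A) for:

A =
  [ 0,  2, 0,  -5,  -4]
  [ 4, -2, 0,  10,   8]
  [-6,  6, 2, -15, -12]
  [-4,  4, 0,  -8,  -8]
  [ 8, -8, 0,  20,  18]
x^5 - 10*x^4 + 40*x^3 - 80*x^2 + 80*x - 32

Expanding det(x·I − A) (e.g. by cofactor expansion or by noting that A is similar to its Jordan form J, which has the same characteristic polynomial as A) gives
  χ_A(x) = x^5 - 10*x^4 + 40*x^3 - 80*x^2 + 80*x - 32
which factors as (x - 2)^5. The eigenvalues (with algebraic multiplicities) are λ = 2 with multiplicity 5.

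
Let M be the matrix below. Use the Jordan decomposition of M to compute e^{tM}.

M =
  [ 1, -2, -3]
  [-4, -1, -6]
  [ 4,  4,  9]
e^{tM} =
  [-2*t*exp(3*t) + exp(3*t), -2*t*exp(3*t), -3*t*exp(3*t)]
  [-4*t*exp(3*t), -4*t*exp(3*t) + exp(3*t), -6*t*exp(3*t)]
  [4*t*exp(3*t), 4*t*exp(3*t), 6*t*exp(3*t) + exp(3*t)]

Strategy: write M = P · J · P⁻¹ where J is a Jordan canonical form, so e^{tM} = P · e^{tJ} · P⁻¹, and e^{tJ} can be computed block-by-block.

M has Jordan form
J =
  [3, 1, 0]
  [0, 3, 0]
  [0, 0, 3]
(up to reordering of blocks).

Per-block formulas:
  For a 1×1 block at λ = 3: exp(t · [3]) = [e^(3t)].
  For a 2×2 Jordan block J_2(3): exp(t · J_2(3)) = e^(3t)·(I + t·N), where N is the 2×2 nilpotent shift.

After assembling e^{tJ} and conjugating by P, we get:

e^{tM} =
  [-2*t*exp(3*t) + exp(3*t), -2*t*exp(3*t), -3*t*exp(3*t)]
  [-4*t*exp(3*t), -4*t*exp(3*t) + exp(3*t), -6*t*exp(3*t)]
  [4*t*exp(3*t), 4*t*exp(3*t), 6*t*exp(3*t) + exp(3*t)]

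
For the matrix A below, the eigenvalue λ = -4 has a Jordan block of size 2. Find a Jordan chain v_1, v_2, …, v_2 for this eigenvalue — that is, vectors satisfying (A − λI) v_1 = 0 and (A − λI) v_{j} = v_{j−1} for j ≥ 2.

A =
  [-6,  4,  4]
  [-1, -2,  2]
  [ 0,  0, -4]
A Jordan chain for λ = -4 of length 2:
v_1 = (-2, -1, 0)ᵀ
v_2 = (1, 0, 0)ᵀ

Let N = A − (-4)·I. We want v_2 with N^2 v_2 = 0 but N^1 v_2 ≠ 0; then v_{j-1} := N · v_j for j = 2, …, 2.

Pick v_2 = (1, 0, 0)ᵀ.
Then v_1 = N · v_2 = (-2, -1, 0)ᵀ.

Sanity check: (A − (-4)·I) v_1 = (0, 0, 0)ᵀ = 0. ✓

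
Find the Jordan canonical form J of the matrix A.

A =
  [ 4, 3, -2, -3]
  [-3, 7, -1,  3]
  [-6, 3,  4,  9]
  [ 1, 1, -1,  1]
J_2(4) ⊕ J_2(4)

The characteristic polynomial is
  det(x·I − A) = x^4 - 16*x^3 + 96*x^2 - 256*x + 256 = (x - 4)^4

Eigenvalues and multiplicities (the geometric multiplicity of λ is n − rank(A − λI), which equals the number of Jordan blocks for λ):
  λ = 4: algebraic multiplicity = 4, geometric multiplicity = 2

Determining the block sizes for each eigenvalue:
  λ = 4: with am = 4 and gm = 2, the partition is not yet determined (e.g. several partitions of 4 into 2 parts exist). Let N = A − (4)·I. Computing rank(N^1) = 2, rank(N^2) = 0; the number of blocks of size ≥ j is rank(N^{j−1}) − rank(N^j), giving [2, 2]. So we have 2 block(s) of size 2 → block sizes [2, 2]

Assembling the blocks gives a Jordan form
J =
  [4, 1, 0, 0]
  [0, 4, 0, 0]
  [0, 0, 4, 1]
  [0, 0, 0, 4]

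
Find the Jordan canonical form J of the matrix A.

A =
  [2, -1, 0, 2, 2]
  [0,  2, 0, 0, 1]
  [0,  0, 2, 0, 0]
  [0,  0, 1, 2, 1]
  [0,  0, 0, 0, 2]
J_3(2) ⊕ J_2(2)

The characteristic polynomial is
  det(x·I − A) = x^5 - 10*x^4 + 40*x^3 - 80*x^2 + 80*x - 32 = (x - 2)^5

Eigenvalues and multiplicities (the geometric multiplicity of λ is n − rank(A − λI), which equals the number of Jordan blocks for λ):
  λ = 2: algebraic multiplicity = 5, geometric multiplicity = 2

Determining the block sizes for each eigenvalue:
  λ = 2: with am = 5 and gm = 2, the partition is not yet determined (e.g. several partitions of 5 into 2 parts exist). Let N = A − (2)·I. Computing rank(N^1) = 3, rank(N^2) = 1, rank(N^3) = 0; the number of blocks of size ≥ j is rank(N^{j−1}) − rank(N^j), giving [2, 2, 1]. So we have 1 block(s) of size 3, 1 block(s) of size 2 → block sizes [3, 2]

Assembling the blocks gives a Jordan form
J =
  [2, 1, 0, 0, 0]
  [0, 2, 1, 0, 0]
  [0, 0, 2, 0, 0]
  [0, 0, 0, 2, 1]
  [0, 0, 0, 0, 2]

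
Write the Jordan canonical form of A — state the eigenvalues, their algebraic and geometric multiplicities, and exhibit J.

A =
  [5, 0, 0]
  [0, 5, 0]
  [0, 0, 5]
J_1(5) ⊕ J_1(5) ⊕ J_1(5)

The characteristic polynomial is
  det(x·I − A) = x^3 - 15*x^2 + 75*x - 125 = (x - 5)^3

Eigenvalues and multiplicities (the geometric multiplicity of λ is n − rank(A − λI), which equals the number of Jordan blocks for λ):
  λ = 5: algebraic multiplicity = 3, geometric multiplicity = 3

Determining the block sizes for each eigenvalue:
  λ = 5: gm = am = 3, so every block has size 1 → block sizes [1, 1, 1]

Assembling the blocks gives a Jordan form
J =
  [5, 0, 0]
  [0, 5, 0]
  [0, 0, 5]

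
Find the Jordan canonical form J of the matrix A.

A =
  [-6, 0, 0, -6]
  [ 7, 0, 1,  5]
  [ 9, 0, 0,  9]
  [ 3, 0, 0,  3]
J_1(-3) ⊕ J_2(0) ⊕ J_1(0)

The characteristic polynomial is
  det(x·I − A) = x^4 + 3*x^3 = x^3*(x + 3)

Eigenvalues and multiplicities (the geometric multiplicity of λ is n − rank(A − λI), which equals the number of Jordan blocks for λ):
  λ = -3: algebraic multiplicity = 1, geometric multiplicity = 1
  λ = 0: algebraic multiplicity = 3, geometric multiplicity = 2

Determining the block sizes for each eigenvalue:
  λ = -3: one block (gm = 1), so the single block has size am = 1 → block sizes [1]
  λ = 0: 2 blocks summing to 3 forces exactly one block of size 2 and the rest size 1 → block sizes [2, 1]

Assembling the blocks gives a Jordan form
J =
  [-3, 0, 0, 0]
  [ 0, 0, 1, 0]
  [ 0, 0, 0, 0]
  [ 0, 0, 0, 0]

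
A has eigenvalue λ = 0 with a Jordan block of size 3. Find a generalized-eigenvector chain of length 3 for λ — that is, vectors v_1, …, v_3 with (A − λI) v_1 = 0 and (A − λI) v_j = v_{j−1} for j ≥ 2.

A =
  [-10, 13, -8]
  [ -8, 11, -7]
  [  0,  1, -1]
A Jordan chain for λ = 0 of length 3:
v_1 = (-4, -8, -8)ᵀ
v_2 = (-10, -8, 0)ᵀ
v_3 = (1, 0, 0)ᵀ

Let N = A − (0)·I. We want v_3 with N^3 v_3 = 0 but N^2 v_3 ≠ 0; then v_{j-1} := N · v_j for j = 3, …, 2.

Pick v_3 = (1, 0, 0)ᵀ.
Then v_2 = N · v_3 = (-10, -8, 0)ᵀ.
Then v_1 = N · v_2 = (-4, -8, -8)ᵀ.

Sanity check: (A − (0)·I) v_1 = (0, 0, 0)ᵀ = 0. ✓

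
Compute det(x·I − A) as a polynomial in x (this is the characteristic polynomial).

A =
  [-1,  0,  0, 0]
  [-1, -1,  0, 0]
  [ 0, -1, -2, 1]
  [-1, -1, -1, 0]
x^4 + 4*x^3 + 6*x^2 + 4*x + 1

Expanding det(x·I − A) (e.g. by cofactor expansion or by noting that A is similar to its Jordan form J, which has the same characteristic polynomial as A) gives
  χ_A(x) = x^4 + 4*x^3 + 6*x^2 + 4*x + 1
which factors as (x + 1)^4. The eigenvalues (with algebraic multiplicities) are λ = -1 with multiplicity 4.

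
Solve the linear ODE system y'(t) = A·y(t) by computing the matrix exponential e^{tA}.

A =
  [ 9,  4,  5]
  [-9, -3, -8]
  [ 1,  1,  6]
e^{tA} =
  [-3*t^2*exp(4*t) + 5*t*exp(4*t) + exp(4*t), -3*t^2*exp(4*t)/2 + 4*t*exp(4*t), 3*t^2*exp(4*t)/2 + 5*t*exp(4*t)]
  [5*t^2*exp(4*t) - 9*t*exp(4*t), 5*t^2*exp(4*t)/2 - 7*t*exp(4*t) + exp(4*t), -5*t^2*exp(4*t)/2 - 8*t*exp(4*t)]
  [-t^2*exp(4*t) + t*exp(4*t), -t^2*exp(4*t)/2 + t*exp(4*t), t^2*exp(4*t)/2 + 2*t*exp(4*t) + exp(4*t)]

Strategy: write A = P · J · P⁻¹ where J is a Jordan canonical form, so e^{tA} = P · e^{tJ} · P⁻¹, and e^{tJ} can be computed block-by-block.

A has Jordan form
J =
  [4, 1, 0]
  [0, 4, 1]
  [0, 0, 4]
(up to reordering of blocks).

Per-block formulas:
  For a 3×3 Jordan block J_3(4): exp(t · J_3(4)) = e^(4t)·(I + t·N + (t^2/2)·N^2), where N is the 3×3 nilpotent shift.

After assembling e^{tJ} and conjugating by P, we get:

e^{tA} =
  [-3*t^2*exp(4*t) + 5*t*exp(4*t) + exp(4*t), -3*t^2*exp(4*t)/2 + 4*t*exp(4*t), 3*t^2*exp(4*t)/2 + 5*t*exp(4*t)]
  [5*t^2*exp(4*t) - 9*t*exp(4*t), 5*t^2*exp(4*t)/2 - 7*t*exp(4*t) + exp(4*t), -5*t^2*exp(4*t)/2 - 8*t*exp(4*t)]
  [-t^2*exp(4*t) + t*exp(4*t), -t^2*exp(4*t)/2 + t*exp(4*t), t^2*exp(4*t)/2 + 2*t*exp(4*t) + exp(4*t)]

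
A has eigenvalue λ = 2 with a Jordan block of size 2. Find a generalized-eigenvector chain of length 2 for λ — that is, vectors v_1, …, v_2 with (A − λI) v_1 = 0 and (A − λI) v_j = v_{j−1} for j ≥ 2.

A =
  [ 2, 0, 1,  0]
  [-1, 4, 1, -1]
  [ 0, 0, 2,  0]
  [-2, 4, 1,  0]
A Jordan chain for λ = 2 of length 2:
v_1 = (0, -1, 0, -2)ᵀ
v_2 = (1, 0, 0, 0)ᵀ

Let N = A − (2)·I. We want v_2 with N^2 v_2 = 0 but N^1 v_2 ≠ 0; then v_{j-1} := N · v_j for j = 2, …, 2.

Pick v_2 = (1, 0, 0, 0)ᵀ.
Then v_1 = N · v_2 = (0, -1, 0, -2)ᵀ.

Sanity check: (A − (2)·I) v_1 = (0, 0, 0, 0)ᵀ = 0. ✓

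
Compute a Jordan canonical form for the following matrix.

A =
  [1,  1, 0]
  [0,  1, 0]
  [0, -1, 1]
J_2(1) ⊕ J_1(1)

The characteristic polynomial is
  det(x·I − A) = x^3 - 3*x^2 + 3*x - 1 = (x - 1)^3

Eigenvalues and multiplicities (the geometric multiplicity of λ is n − rank(A − λI), which equals the number of Jordan blocks for λ):
  λ = 1: algebraic multiplicity = 3, geometric multiplicity = 2

Determining the block sizes for each eigenvalue:
  λ = 1: 2 blocks summing to 3 forces exactly one block of size 2 and the rest size 1 → block sizes [2, 1]

Assembling the blocks gives a Jordan form
J =
  [1, 1, 0]
  [0, 1, 0]
  [0, 0, 1]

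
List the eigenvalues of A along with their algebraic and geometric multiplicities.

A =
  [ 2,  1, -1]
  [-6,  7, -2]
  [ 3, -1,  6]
λ = 5: alg = 3, geom = 2

Step 1 — factor the characteristic polynomial to read off the algebraic multiplicities:
  χ_A(x) = (x - 5)^3

Step 2 — compute geometric multiplicities via the rank-nullity identity g(λ) = n − rank(A − λI):
  rank(A − (5)·I) = 1, so dim ker(A − (5)·I) = n − 1 = 2

Summary:
  λ = 5: algebraic multiplicity = 3, geometric multiplicity = 2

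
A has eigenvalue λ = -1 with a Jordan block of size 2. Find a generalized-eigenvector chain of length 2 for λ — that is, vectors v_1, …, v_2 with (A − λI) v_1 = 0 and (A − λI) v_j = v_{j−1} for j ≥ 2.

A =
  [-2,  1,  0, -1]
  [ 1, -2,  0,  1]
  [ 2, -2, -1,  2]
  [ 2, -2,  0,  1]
A Jordan chain for λ = -1 of length 2:
v_1 = (-1, 1, 2, 2)ᵀ
v_2 = (1, 0, 0, 0)ᵀ

Let N = A − (-1)·I. We want v_2 with N^2 v_2 = 0 but N^1 v_2 ≠ 0; then v_{j-1} := N · v_j for j = 2, …, 2.

Pick v_2 = (1, 0, 0, 0)ᵀ.
Then v_1 = N · v_2 = (-1, 1, 2, 2)ᵀ.

Sanity check: (A − (-1)·I) v_1 = (0, 0, 0, 0)ᵀ = 0. ✓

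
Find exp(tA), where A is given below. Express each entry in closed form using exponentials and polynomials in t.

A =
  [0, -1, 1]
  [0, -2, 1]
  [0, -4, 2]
e^{tA} =
  [1, -t^2 - t, t^2/2 + t]
  [0, 1 - 2*t, t]
  [0, -4*t, 2*t + 1]

Strategy: write A = P · J · P⁻¹ where J is a Jordan canonical form, so e^{tA} = P · e^{tJ} · P⁻¹, and e^{tJ} can be computed block-by-block.

A has Jordan form
J =
  [0, 1, 0]
  [0, 0, 1]
  [0, 0, 0]
(up to reordering of blocks).

Per-block formulas:
  For a 3×3 Jordan block J_3(0): exp(t · J_3(0)) = e^(0t)·(I + t·N + (t^2/2)·N^2), where N is the 3×3 nilpotent shift.

After assembling e^{tJ} and conjugating by P, we get:

e^{tA} =
  [1, -t^2 - t, t^2/2 + t]
  [0, 1 - 2*t, t]
  [0, -4*t, 2*t + 1]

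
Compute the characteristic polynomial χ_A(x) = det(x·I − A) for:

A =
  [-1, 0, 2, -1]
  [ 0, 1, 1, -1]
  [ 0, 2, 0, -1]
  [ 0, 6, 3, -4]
x^4 + 4*x^3 + 6*x^2 + 4*x + 1

Expanding det(x·I − A) (e.g. by cofactor expansion or by noting that A is similar to its Jordan form J, which has the same characteristic polynomial as A) gives
  χ_A(x) = x^4 + 4*x^3 + 6*x^2 + 4*x + 1
which factors as (x + 1)^4. The eigenvalues (with algebraic multiplicities) are λ = -1 with multiplicity 4.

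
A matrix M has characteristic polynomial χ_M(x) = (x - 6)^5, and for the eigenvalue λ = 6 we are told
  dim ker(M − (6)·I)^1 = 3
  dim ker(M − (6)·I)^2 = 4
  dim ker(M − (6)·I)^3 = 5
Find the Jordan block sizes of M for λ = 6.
Block sizes for λ = 6: [3, 1, 1]

From the dimensions of kernels of powers, the number of Jordan blocks of size at least j is d_j − d_{j−1} where d_j = dim ker(N^j) (with d_0 = 0). Computing the differences gives [3, 1, 1].
The number of blocks of size exactly k is (#blocks of size ≥ k) − (#blocks of size ≥ k + 1), so the partition is: 2 block(s) of size 1, 1 block(s) of size 3.
In nonincreasing order the block sizes are [3, 1, 1].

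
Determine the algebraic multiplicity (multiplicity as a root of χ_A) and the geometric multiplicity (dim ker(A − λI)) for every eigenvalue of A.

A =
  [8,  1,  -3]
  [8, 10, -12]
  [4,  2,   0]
λ = 6: alg = 3, geom = 2

Step 1 — factor the characteristic polynomial to read off the algebraic multiplicities:
  χ_A(x) = (x - 6)^3

Step 2 — compute geometric multiplicities via the rank-nullity identity g(λ) = n − rank(A − λI):
  rank(A − (6)·I) = 1, so dim ker(A − (6)·I) = n − 1 = 2

Summary:
  λ = 6: algebraic multiplicity = 3, geometric multiplicity = 2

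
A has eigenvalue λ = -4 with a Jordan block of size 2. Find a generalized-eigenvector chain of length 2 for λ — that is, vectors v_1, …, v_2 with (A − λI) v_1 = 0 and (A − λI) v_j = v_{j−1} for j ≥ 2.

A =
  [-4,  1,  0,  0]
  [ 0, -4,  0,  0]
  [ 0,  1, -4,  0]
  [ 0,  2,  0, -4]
A Jordan chain for λ = -4 of length 2:
v_1 = (1, 0, 1, 2)ᵀ
v_2 = (0, 1, 0, 0)ᵀ

Let N = A − (-4)·I. We want v_2 with N^2 v_2 = 0 but N^1 v_2 ≠ 0; then v_{j-1} := N · v_j for j = 2, …, 2.

Pick v_2 = (0, 1, 0, 0)ᵀ.
Then v_1 = N · v_2 = (1, 0, 1, 2)ᵀ.

Sanity check: (A − (-4)·I) v_1 = (0, 0, 0, 0)ᵀ = 0. ✓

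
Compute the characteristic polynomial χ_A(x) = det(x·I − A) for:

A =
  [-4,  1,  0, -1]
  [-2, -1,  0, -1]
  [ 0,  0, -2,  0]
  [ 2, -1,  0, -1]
x^4 + 8*x^3 + 24*x^2 + 32*x + 16

Expanding det(x·I − A) (e.g. by cofactor expansion or by noting that A is similar to its Jordan form J, which has the same characteristic polynomial as A) gives
  χ_A(x) = x^4 + 8*x^3 + 24*x^2 + 32*x + 16
which factors as (x + 2)^4. The eigenvalues (with algebraic multiplicities) are λ = -2 with multiplicity 4.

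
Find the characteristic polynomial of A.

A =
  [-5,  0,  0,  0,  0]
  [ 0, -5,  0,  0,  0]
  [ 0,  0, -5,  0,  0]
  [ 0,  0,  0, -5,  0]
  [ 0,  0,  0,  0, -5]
x^5 + 25*x^4 + 250*x^3 + 1250*x^2 + 3125*x + 3125

Expanding det(x·I − A) (e.g. by cofactor expansion or by noting that A is similar to its Jordan form J, which has the same characteristic polynomial as A) gives
  χ_A(x) = x^5 + 25*x^4 + 250*x^3 + 1250*x^2 + 3125*x + 3125
which factors as (x + 5)^5. The eigenvalues (with algebraic multiplicities) are λ = -5 with multiplicity 5.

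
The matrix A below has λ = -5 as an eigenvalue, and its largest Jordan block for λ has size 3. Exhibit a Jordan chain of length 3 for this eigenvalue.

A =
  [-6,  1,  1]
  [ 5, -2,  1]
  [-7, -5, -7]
A Jordan chain for λ = -5 of length 3:
v_1 = (-1, 3, -4)ᵀ
v_2 = (-1, 5, -7)ᵀ
v_3 = (1, 0, 0)ᵀ

Let N = A − (-5)·I. We want v_3 with N^3 v_3 = 0 but N^2 v_3 ≠ 0; then v_{j-1} := N · v_j for j = 3, …, 2.

Pick v_3 = (1, 0, 0)ᵀ.
Then v_2 = N · v_3 = (-1, 5, -7)ᵀ.
Then v_1 = N · v_2 = (-1, 3, -4)ᵀ.

Sanity check: (A − (-5)·I) v_1 = (0, 0, 0)ᵀ = 0. ✓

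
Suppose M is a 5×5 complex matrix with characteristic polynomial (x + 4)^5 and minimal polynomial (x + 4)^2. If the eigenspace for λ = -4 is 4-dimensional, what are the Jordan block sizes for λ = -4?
Block sizes for λ = -4: [2, 1, 1, 1]

Step 1 — from the characteristic polynomial, algebraic multiplicity of λ = -4 is 5. From dim ker(M − (-4)·I) = 4, there are exactly 4 Jordan blocks for λ = -4.
Step 2 — from the minimal polynomial, the factor (x + 4)^2 tells us the largest block for λ = -4 has size 2.
Step 3 — with total size 5, 4 blocks, and largest block 2, the block sizes (in nonincreasing order) are [2, 1, 1, 1].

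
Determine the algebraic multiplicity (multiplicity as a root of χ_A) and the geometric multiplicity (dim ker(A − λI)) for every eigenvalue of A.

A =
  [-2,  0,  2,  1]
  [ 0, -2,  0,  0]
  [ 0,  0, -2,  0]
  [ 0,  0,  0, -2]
λ = -2: alg = 4, geom = 3

Step 1 — factor the characteristic polynomial to read off the algebraic multiplicities:
  χ_A(x) = (x + 2)^4

Step 2 — compute geometric multiplicities via the rank-nullity identity g(λ) = n − rank(A − λI):
  rank(A − (-2)·I) = 1, so dim ker(A − (-2)·I) = n − 1 = 3

Summary:
  λ = -2: algebraic multiplicity = 4, geometric multiplicity = 3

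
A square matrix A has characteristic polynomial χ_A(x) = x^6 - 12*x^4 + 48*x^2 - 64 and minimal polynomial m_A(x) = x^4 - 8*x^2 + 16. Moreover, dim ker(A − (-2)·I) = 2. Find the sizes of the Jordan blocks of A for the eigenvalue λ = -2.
Block sizes for λ = -2: [2, 1]

Step 1 — from the characteristic polynomial, algebraic multiplicity of λ = -2 is 3. From dim ker(A − (-2)·I) = 2, there are exactly 2 Jordan blocks for λ = -2.
Step 2 — from the minimal polynomial, the factor (x + 2)^2 tells us the largest block for λ = -2 has size 2.
Step 3 — with total size 3, 2 blocks, and largest block 2, the block sizes (in nonincreasing order) are [2, 1].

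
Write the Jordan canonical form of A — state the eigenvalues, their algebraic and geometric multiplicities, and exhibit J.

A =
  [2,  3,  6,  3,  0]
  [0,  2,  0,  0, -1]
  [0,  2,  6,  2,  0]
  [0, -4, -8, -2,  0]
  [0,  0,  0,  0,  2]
J_3(2) ⊕ J_1(2) ⊕ J_1(2)

The characteristic polynomial is
  det(x·I − A) = x^5 - 10*x^4 + 40*x^3 - 80*x^2 + 80*x - 32 = (x - 2)^5

Eigenvalues and multiplicities (the geometric multiplicity of λ is n − rank(A − λI), which equals the number of Jordan blocks for λ):
  λ = 2: algebraic multiplicity = 5, geometric multiplicity = 3

Determining the block sizes for each eigenvalue:
  λ = 2: with am = 5 and gm = 3, the partition is not yet determined (e.g. several partitions of 5 into 3 parts exist). Let N = A − (2)·I. Computing rank(N^1) = 2, rank(N^2) = 1, rank(N^3) = 0; the number of blocks of size ≥ j is rank(N^{j−1}) − rank(N^j), giving [3, 1, 1]. So we have 1 block(s) of size 3, 2 block(s) of size 1 → block sizes [3, 1, 1]

Assembling the blocks gives a Jordan form
J =
  [2, 1, 0, 0, 0]
  [0, 2, 1, 0, 0]
  [0, 0, 2, 0, 0]
  [0, 0, 0, 2, 0]
  [0, 0, 0, 0, 2]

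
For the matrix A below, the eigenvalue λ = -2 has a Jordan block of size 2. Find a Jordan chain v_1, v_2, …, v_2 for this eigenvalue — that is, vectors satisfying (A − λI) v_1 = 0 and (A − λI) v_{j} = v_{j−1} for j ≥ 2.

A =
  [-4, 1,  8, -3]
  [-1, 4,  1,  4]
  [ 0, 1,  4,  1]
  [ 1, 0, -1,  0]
A Jordan chain for λ = -2 of length 2:
v_1 = (-2, -1, 0, 1)ᵀ
v_2 = (1, 0, 0, 0)ᵀ

Let N = A − (-2)·I. We want v_2 with N^2 v_2 = 0 but N^1 v_2 ≠ 0; then v_{j-1} := N · v_j for j = 2, …, 2.

Pick v_2 = (1, 0, 0, 0)ᵀ.
Then v_1 = N · v_2 = (-2, -1, 0, 1)ᵀ.

Sanity check: (A − (-2)·I) v_1 = (0, 0, 0, 0)ᵀ = 0. ✓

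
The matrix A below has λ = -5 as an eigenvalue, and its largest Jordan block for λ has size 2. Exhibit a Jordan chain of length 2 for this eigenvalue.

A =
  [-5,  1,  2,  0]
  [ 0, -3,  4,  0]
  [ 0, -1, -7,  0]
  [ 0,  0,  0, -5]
A Jordan chain for λ = -5 of length 2:
v_1 = (1, 2, -1, 0)ᵀ
v_2 = (0, 1, 0, 0)ᵀ

Let N = A − (-5)·I. We want v_2 with N^2 v_2 = 0 but N^1 v_2 ≠ 0; then v_{j-1} := N · v_j for j = 2, …, 2.

Pick v_2 = (0, 1, 0, 0)ᵀ.
Then v_1 = N · v_2 = (1, 2, -1, 0)ᵀ.

Sanity check: (A − (-5)·I) v_1 = (0, 0, 0, 0)ᵀ = 0. ✓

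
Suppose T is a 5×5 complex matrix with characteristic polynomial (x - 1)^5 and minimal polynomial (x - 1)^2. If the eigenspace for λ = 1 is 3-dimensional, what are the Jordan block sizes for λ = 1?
Block sizes for λ = 1: [2, 2, 1]

Step 1 — from the characteristic polynomial, algebraic multiplicity of λ = 1 is 5. From dim ker(T − (1)·I) = 3, there are exactly 3 Jordan blocks for λ = 1.
Step 2 — from the minimal polynomial, the factor (x − 1)^2 tells us the largest block for λ = 1 has size 2.
Step 3 — with total size 5, 3 blocks, and largest block 2, the block sizes (in nonincreasing order) are [2, 2, 1].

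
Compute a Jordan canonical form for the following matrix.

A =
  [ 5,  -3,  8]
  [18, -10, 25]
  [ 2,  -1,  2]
J_3(-1)

The characteristic polynomial is
  det(x·I − A) = x^3 + 3*x^2 + 3*x + 1 = (x + 1)^3

Eigenvalues and multiplicities (the geometric multiplicity of λ is n − rank(A − λI), which equals the number of Jordan blocks for λ):
  λ = -1: algebraic multiplicity = 3, geometric multiplicity = 1

Determining the block sizes for each eigenvalue:
  λ = -1: one block (gm = 1), so the single block has size am = 3 → block sizes [3]

Assembling the blocks gives a Jordan form
J =
  [-1,  1,  0]
  [ 0, -1,  1]
  [ 0,  0, -1]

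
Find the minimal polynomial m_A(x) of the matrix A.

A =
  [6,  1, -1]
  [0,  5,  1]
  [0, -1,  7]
x^2 - 12*x + 36

The characteristic polynomial is χ_A(x) = (x - 6)^3, so the eigenvalues are known. The minimal polynomial is
  m_A(x) = Π_λ (x − λ)^{k_λ}
where k_λ is the size of the *largest* Jordan block for λ (equivalently, the smallest k with (A − λI)^k v = 0 for every generalised eigenvector v of λ).

  λ = 6: largest Jordan block has size 2, contributing (x − 6)^2

So m_A(x) = (x - 6)^2 = x^2 - 12*x + 36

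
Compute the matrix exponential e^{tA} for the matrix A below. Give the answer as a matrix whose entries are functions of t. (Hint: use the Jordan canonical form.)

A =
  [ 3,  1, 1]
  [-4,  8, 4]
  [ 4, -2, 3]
e^{tA} =
  [2*t*exp(5*t) - 3*exp(5*t) + 4*exp(4*t), exp(5*t) - exp(4*t), t*exp(5*t)]
  [8*t*exp(5*t) - 12*exp(5*t) + 12*exp(4*t), 4*exp(5*t) - 3*exp(4*t), 4*t*exp(5*t)]
  [-4*t*exp(5*t) + 8*exp(5*t) - 8*exp(4*t), -2*exp(5*t) + 2*exp(4*t), -2*t*exp(5*t) + exp(5*t)]

Strategy: write A = P · J · P⁻¹ where J is a Jordan canonical form, so e^{tA} = P · e^{tJ} · P⁻¹, and e^{tJ} can be computed block-by-block.

A has Jordan form
J =
  [4, 0, 0]
  [0, 5, 1]
  [0, 0, 5]
(up to reordering of blocks).

Per-block formulas:
  For a 2×2 Jordan block J_2(5): exp(t · J_2(5)) = e^(5t)·(I + t·N), where N is the 2×2 nilpotent shift.
  For a 1×1 block at λ = 4: exp(t · [4]) = [e^(4t)].

After assembling e^{tJ} and conjugating by P, we get:

e^{tA} =
  [2*t*exp(5*t) - 3*exp(5*t) + 4*exp(4*t), exp(5*t) - exp(4*t), t*exp(5*t)]
  [8*t*exp(5*t) - 12*exp(5*t) + 12*exp(4*t), 4*exp(5*t) - 3*exp(4*t), 4*t*exp(5*t)]
  [-4*t*exp(5*t) + 8*exp(5*t) - 8*exp(4*t), -2*exp(5*t) + 2*exp(4*t), -2*t*exp(5*t) + exp(5*t)]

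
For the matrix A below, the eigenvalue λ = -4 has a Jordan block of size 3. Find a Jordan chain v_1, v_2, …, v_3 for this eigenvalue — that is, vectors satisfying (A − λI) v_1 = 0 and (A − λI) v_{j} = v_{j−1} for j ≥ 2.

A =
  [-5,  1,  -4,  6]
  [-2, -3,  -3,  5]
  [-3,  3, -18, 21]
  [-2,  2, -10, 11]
A Jordan chain for λ = -4 of length 3:
v_1 = (-1, -1, -3, -2)ᵀ
v_2 = (-1, -2, -3, -2)ᵀ
v_3 = (1, 0, 0, 0)ᵀ

Let N = A − (-4)·I. We want v_3 with N^3 v_3 = 0 but N^2 v_3 ≠ 0; then v_{j-1} := N · v_j for j = 3, …, 2.

Pick v_3 = (1, 0, 0, 0)ᵀ.
Then v_2 = N · v_3 = (-1, -2, -3, -2)ᵀ.
Then v_1 = N · v_2 = (-1, -1, -3, -2)ᵀ.

Sanity check: (A − (-4)·I) v_1 = (0, 0, 0, 0)ᵀ = 0. ✓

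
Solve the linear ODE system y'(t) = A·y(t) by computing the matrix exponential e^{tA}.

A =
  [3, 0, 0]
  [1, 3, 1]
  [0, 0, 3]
e^{tA} =
  [exp(3*t), 0, 0]
  [t*exp(3*t), exp(3*t), t*exp(3*t)]
  [0, 0, exp(3*t)]

Strategy: write A = P · J · P⁻¹ where J is a Jordan canonical form, so e^{tA} = P · e^{tJ} · P⁻¹, and e^{tJ} can be computed block-by-block.

A has Jordan form
J =
  [3, 1, 0]
  [0, 3, 0]
  [0, 0, 3]
(up to reordering of blocks).

Per-block formulas:
  For a 1×1 block at λ = 3: exp(t · [3]) = [e^(3t)].
  For a 2×2 Jordan block J_2(3): exp(t · J_2(3)) = e^(3t)·(I + t·N), where N is the 2×2 nilpotent shift.

After assembling e^{tJ} and conjugating by P, we get:

e^{tA} =
  [exp(3*t), 0, 0]
  [t*exp(3*t), exp(3*t), t*exp(3*t)]
  [0, 0, exp(3*t)]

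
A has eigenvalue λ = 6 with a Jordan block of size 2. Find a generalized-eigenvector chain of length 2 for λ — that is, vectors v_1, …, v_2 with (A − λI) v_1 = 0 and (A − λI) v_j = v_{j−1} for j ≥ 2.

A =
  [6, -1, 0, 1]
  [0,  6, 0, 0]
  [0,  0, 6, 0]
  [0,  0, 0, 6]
A Jordan chain for λ = 6 of length 2:
v_1 = (-1, 0, 0, 0)ᵀ
v_2 = (0, 1, 0, 0)ᵀ

Let N = A − (6)·I. We want v_2 with N^2 v_2 = 0 but N^1 v_2 ≠ 0; then v_{j-1} := N · v_j for j = 2, …, 2.

Pick v_2 = (0, 1, 0, 0)ᵀ.
Then v_1 = N · v_2 = (-1, 0, 0, 0)ᵀ.

Sanity check: (A − (6)·I) v_1 = (0, 0, 0, 0)ᵀ = 0. ✓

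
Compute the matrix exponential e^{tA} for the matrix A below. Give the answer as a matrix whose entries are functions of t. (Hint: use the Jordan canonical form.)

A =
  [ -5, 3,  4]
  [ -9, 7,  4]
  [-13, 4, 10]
e^{tA} =
  [t^2*exp(4*t) - 9*t*exp(4*t) + exp(4*t), -t^2*exp(4*t) + 3*t*exp(4*t), 4*t*exp(4*t)]
  [t^2*exp(4*t) - 9*t*exp(4*t), -t^2*exp(4*t) + 3*t*exp(4*t) + exp(4*t), 4*t*exp(4*t)]
  [3*t^2*exp(4*t)/2 - 13*t*exp(4*t), -3*t^2*exp(4*t)/2 + 4*t*exp(4*t), 6*t*exp(4*t) + exp(4*t)]

Strategy: write A = P · J · P⁻¹ where J is a Jordan canonical form, so e^{tA} = P · e^{tJ} · P⁻¹, and e^{tJ} can be computed block-by-block.

A has Jordan form
J =
  [4, 1, 0]
  [0, 4, 1]
  [0, 0, 4]
(up to reordering of blocks).

Per-block formulas:
  For a 3×3 Jordan block J_3(4): exp(t · J_3(4)) = e^(4t)·(I + t·N + (t^2/2)·N^2), where N is the 3×3 nilpotent shift.

After assembling e^{tJ} and conjugating by P, we get:

e^{tA} =
  [t^2*exp(4*t) - 9*t*exp(4*t) + exp(4*t), -t^2*exp(4*t) + 3*t*exp(4*t), 4*t*exp(4*t)]
  [t^2*exp(4*t) - 9*t*exp(4*t), -t^2*exp(4*t) + 3*t*exp(4*t) + exp(4*t), 4*t*exp(4*t)]
  [3*t^2*exp(4*t)/2 - 13*t*exp(4*t), -3*t^2*exp(4*t)/2 + 4*t*exp(4*t), 6*t*exp(4*t) + exp(4*t)]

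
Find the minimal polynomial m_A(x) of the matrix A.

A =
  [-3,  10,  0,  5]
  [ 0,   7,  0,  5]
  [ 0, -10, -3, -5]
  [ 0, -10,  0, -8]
x^2 + x - 6

The characteristic polynomial is χ_A(x) = (x - 2)*(x + 3)^3, so the eigenvalues are known. The minimal polynomial is
  m_A(x) = Π_λ (x − λ)^{k_λ}
where k_λ is the size of the *largest* Jordan block for λ (equivalently, the smallest k with (A − λI)^k v = 0 for every generalised eigenvector v of λ).

  λ = -3: largest Jordan block has size 1, contributing (x + 3)
  λ = 2: largest Jordan block has size 1, contributing (x − 2)

So m_A(x) = (x - 2)*(x + 3) = x^2 + x - 6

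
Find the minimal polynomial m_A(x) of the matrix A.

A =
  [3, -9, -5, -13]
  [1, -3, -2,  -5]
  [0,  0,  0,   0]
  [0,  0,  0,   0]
x^3

The characteristic polynomial is χ_A(x) = x^4, so the eigenvalues are known. The minimal polynomial is
  m_A(x) = Π_λ (x − λ)^{k_λ}
where k_λ is the size of the *largest* Jordan block for λ (equivalently, the smallest k with (A − λI)^k v = 0 for every generalised eigenvector v of λ).

  λ = 0: largest Jordan block has size 3, contributing (x − 0)^3

So m_A(x) = x^3 = x^3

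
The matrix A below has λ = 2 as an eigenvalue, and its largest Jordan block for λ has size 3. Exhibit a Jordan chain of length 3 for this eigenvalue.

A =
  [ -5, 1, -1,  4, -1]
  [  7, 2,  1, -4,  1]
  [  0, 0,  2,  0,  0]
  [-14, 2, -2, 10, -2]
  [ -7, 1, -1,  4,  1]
A Jordan chain for λ = 2 of length 3:
v_1 = (7, 0, 0, 14, 7)ᵀ
v_2 = (-7, 7, 0, -14, -7)ᵀ
v_3 = (1, 0, 0, 0, 0)ᵀ

Let N = A − (2)·I. We want v_3 with N^3 v_3 = 0 but N^2 v_3 ≠ 0; then v_{j-1} := N · v_j for j = 3, …, 2.

Pick v_3 = (1, 0, 0, 0, 0)ᵀ.
Then v_2 = N · v_3 = (-7, 7, 0, -14, -7)ᵀ.
Then v_1 = N · v_2 = (7, 0, 0, 14, 7)ᵀ.

Sanity check: (A − (2)·I) v_1 = (0, 0, 0, 0, 0)ᵀ = 0. ✓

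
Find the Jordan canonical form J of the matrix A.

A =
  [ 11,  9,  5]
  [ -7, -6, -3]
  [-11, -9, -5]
J_3(0)

The characteristic polynomial is
  det(x·I − A) = x^3

Eigenvalues and multiplicities (the geometric multiplicity of λ is n − rank(A − λI), which equals the number of Jordan blocks for λ):
  λ = 0: algebraic multiplicity = 3, geometric multiplicity = 1

Determining the block sizes for each eigenvalue:
  λ = 0: one block (gm = 1), so the single block has size am = 3 → block sizes [3]

Assembling the blocks gives a Jordan form
J =
  [0, 1, 0]
  [0, 0, 1]
  [0, 0, 0]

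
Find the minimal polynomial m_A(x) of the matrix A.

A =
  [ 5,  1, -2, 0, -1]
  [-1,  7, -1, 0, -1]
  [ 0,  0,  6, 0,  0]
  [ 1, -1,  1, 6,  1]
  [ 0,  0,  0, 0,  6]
x^3 - 18*x^2 + 108*x - 216

The characteristic polynomial is χ_A(x) = (x - 6)^5, so the eigenvalues are known. The minimal polynomial is
  m_A(x) = Π_λ (x − λ)^{k_λ}
where k_λ is the size of the *largest* Jordan block for λ (equivalently, the smallest k with (A − λI)^k v = 0 for every generalised eigenvector v of λ).

  λ = 6: largest Jordan block has size 3, contributing (x − 6)^3

So m_A(x) = (x - 6)^3 = x^3 - 18*x^2 + 108*x - 216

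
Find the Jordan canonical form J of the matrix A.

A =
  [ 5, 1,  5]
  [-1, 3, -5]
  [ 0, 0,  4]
J_2(4) ⊕ J_1(4)

The characteristic polynomial is
  det(x·I − A) = x^3 - 12*x^2 + 48*x - 64 = (x - 4)^3

Eigenvalues and multiplicities (the geometric multiplicity of λ is n − rank(A − λI), which equals the number of Jordan blocks for λ):
  λ = 4: algebraic multiplicity = 3, geometric multiplicity = 2

Determining the block sizes for each eigenvalue:
  λ = 4: 2 blocks summing to 3 forces exactly one block of size 2 and the rest size 1 → block sizes [2, 1]

Assembling the blocks gives a Jordan form
J =
  [4, 1, 0]
  [0, 4, 0]
  [0, 0, 4]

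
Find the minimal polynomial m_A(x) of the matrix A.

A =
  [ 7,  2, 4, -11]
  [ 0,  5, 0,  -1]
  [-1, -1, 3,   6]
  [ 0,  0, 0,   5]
x^2 - 10*x + 25

The characteristic polynomial is χ_A(x) = (x - 5)^4, so the eigenvalues are known. The minimal polynomial is
  m_A(x) = Π_λ (x − λ)^{k_λ}
where k_λ is the size of the *largest* Jordan block for λ (equivalently, the smallest k with (A − λI)^k v = 0 for every generalised eigenvector v of λ).

  λ = 5: largest Jordan block has size 2, contributing (x − 5)^2

So m_A(x) = (x - 5)^2 = x^2 - 10*x + 25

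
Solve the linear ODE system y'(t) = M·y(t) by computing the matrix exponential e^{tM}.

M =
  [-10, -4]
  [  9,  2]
e^{tM} =
  [-6*t*exp(-4*t) + exp(-4*t), -4*t*exp(-4*t)]
  [9*t*exp(-4*t), 6*t*exp(-4*t) + exp(-4*t)]

Strategy: write M = P · J · P⁻¹ where J is a Jordan canonical form, so e^{tM} = P · e^{tJ} · P⁻¹, and e^{tJ} can be computed block-by-block.

M has Jordan form
J =
  [-4,  1]
  [ 0, -4]
(up to reordering of blocks).

Per-block formulas:
  For a 2×2 Jordan block J_2(-4): exp(t · J_2(-4)) = e^(-4t)·(I + t·N), where N is the 2×2 nilpotent shift.

After assembling e^{tJ} and conjugating by P, we get:

e^{tM} =
  [-6*t*exp(-4*t) + exp(-4*t), -4*t*exp(-4*t)]
  [9*t*exp(-4*t), 6*t*exp(-4*t) + exp(-4*t)]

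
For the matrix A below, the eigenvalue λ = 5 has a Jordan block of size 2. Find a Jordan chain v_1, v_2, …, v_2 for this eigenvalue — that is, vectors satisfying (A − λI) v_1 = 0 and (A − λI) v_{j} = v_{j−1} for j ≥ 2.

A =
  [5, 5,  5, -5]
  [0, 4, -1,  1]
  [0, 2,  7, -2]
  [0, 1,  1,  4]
A Jordan chain for λ = 5 of length 2:
v_1 = (5, -1, 2, 1)ᵀ
v_2 = (0, 1, 0, 0)ᵀ

Let N = A − (5)·I. We want v_2 with N^2 v_2 = 0 but N^1 v_2 ≠ 0; then v_{j-1} := N · v_j for j = 2, …, 2.

Pick v_2 = (0, 1, 0, 0)ᵀ.
Then v_1 = N · v_2 = (5, -1, 2, 1)ᵀ.

Sanity check: (A − (5)·I) v_1 = (0, 0, 0, 0)ᵀ = 0. ✓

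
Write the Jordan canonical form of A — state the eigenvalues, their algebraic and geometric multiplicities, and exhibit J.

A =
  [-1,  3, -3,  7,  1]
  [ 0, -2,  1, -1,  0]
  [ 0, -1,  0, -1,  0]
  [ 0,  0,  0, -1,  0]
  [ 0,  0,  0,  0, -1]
J_2(-1) ⊕ J_2(-1) ⊕ J_1(-1)

The characteristic polynomial is
  det(x·I − A) = x^5 + 5*x^4 + 10*x^3 + 10*x^2 + 5*x + 1 = (x + 1)^5

Eigenvalues and multiplicities (the geometric multiplicity of λ is n − rank(A − λI), which equals the number of Jordan blocks for λ):
  λ = -1: algebraic multiplicity = 5, geometric multiplicity = 3

Determining the block sizes for each eigenvalue:
  λ = -1: with am = 5 and gm = 3, the partition is not yet determined (e.g. several partitions of 5 into 3 parts exist). Let N = A − (-1)·I. Computing rank(N^1) = 2, rank(N^2) = 0; the number of blocks of size ≥ j is rank(N^{j−1}) − rank(N^j), giving [3, 2]. So we have 2 block(s) of size 2, 1 block(s) of size 1 → block sizes [2, 2, 1]

Assembling the blocks gives a Jordan form
J =
  [-1,  1,  0,  0,  0]
  [ 0, -1,  0,  0,  0]
  [ 0,  0, -1,  1,  0]
  [ 0,  0,  0, -1,  0]
  [ 0,  0,  0,  0, -1]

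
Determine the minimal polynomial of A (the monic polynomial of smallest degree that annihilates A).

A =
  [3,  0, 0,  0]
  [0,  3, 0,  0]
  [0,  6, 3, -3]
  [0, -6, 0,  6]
x^2 - 9*x + 18

The characteristic polynomial is χ_A(x) = (x - 6)*(x - 3)^3, so the eigenvalues are known. The minimal polynomial is
  m_A(x) = Π_λ (x − λ)^{k_λ}
where k_λ is the size of the *largest* Jordan block for λ (equivalently, the smallest k with (A − λI)^k v = 0 for every generalised eigenvector v of λ).

  λ = 3: largest Jordan block has size 1, contributing (x − 3)
  λ = 6: largest Jordan block has size 1, contributing (x − 6)

So m_A(x) = (x - 6)*(x - 3) = x^2 - 9*x + 18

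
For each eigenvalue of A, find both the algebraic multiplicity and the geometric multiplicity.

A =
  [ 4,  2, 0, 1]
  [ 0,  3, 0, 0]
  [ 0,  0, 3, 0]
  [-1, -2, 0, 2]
λ = 3: alg = 4, geom = 3

Step 1 — factor the characteristic polynomial to read off the algebraic multiplicities:
  χ_A(x) = (x - 3)^4

Step 2 — compute geometric multiplicities via the rank-nullity identity g(λ) = n − rank(A − λI):
  rank(A − (3)·I) = 1, so dim ker(A − (3)·I) = n − 1 = 3

Summary:
  λ = 3: algebraic multiplicity = 4, geometric multiplicity = 3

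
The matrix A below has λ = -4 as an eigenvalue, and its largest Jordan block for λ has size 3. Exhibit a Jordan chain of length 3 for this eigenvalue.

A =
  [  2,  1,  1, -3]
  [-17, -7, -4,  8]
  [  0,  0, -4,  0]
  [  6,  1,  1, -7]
A Jordan chain for λ = -4 of length 3:
v_1 = (1, -3, 0, 1)ᵀ
v_2 = (6, -17, 0, 6)ᵀ
v_3 = (1, 0, 0, 0)ᵀ

Let N = A − (-4)·I. We want v_3 with N^3 v_3 = 0 but N^2 v_3 ≠ 0; then v_{j-1} := N · v_j for j = 3, …, 2.

Pick v_3 = (1, 0, 0, 0)ᵀ.
Then v_2 = N · v_3 = (6, -17, 0, 6)ᵀ.
Then v_1 = N · v_2 = (1, -3, 0, 1)ᵀ.

Sanity check: (A − (-4)·I) v_1 = (0, 0, 0, 0)ᵀ = 0. ✓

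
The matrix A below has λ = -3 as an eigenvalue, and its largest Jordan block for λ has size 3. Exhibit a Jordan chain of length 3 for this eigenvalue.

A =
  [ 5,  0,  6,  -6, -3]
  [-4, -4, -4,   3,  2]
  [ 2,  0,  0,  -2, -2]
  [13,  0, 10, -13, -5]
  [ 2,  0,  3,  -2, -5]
A Jordan chain for λ = -3 of length 3:
v_1 = (0, -8, 16, 8, 16)ᵀ
v_2 = (-24, 17, -18, -41, -18)ᵀ
v_3 = (3, 3, -8, 0, 0)ᵀ

Let N = A − (-3)·I. We want v_3 with N^3 v_3 = 0 but N^2 v_3 ≠ 0; then v_{j-1} := N · v_j for j = 3, …, 2.

Pick v_3 = (3, 3, -8, 0, 0)ᵀ.
Then v_2 = N · v_3 = (-24, 17, -18, -41, -18)ᵀ.
Then v_1 = N · v_2 = (0, -8, 16, 8, 16)ᵀ.

Sanity check: (A − (-3)·I) v_1 = (0, 0, 0, 0, 0)ᵀ = 0. ✓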